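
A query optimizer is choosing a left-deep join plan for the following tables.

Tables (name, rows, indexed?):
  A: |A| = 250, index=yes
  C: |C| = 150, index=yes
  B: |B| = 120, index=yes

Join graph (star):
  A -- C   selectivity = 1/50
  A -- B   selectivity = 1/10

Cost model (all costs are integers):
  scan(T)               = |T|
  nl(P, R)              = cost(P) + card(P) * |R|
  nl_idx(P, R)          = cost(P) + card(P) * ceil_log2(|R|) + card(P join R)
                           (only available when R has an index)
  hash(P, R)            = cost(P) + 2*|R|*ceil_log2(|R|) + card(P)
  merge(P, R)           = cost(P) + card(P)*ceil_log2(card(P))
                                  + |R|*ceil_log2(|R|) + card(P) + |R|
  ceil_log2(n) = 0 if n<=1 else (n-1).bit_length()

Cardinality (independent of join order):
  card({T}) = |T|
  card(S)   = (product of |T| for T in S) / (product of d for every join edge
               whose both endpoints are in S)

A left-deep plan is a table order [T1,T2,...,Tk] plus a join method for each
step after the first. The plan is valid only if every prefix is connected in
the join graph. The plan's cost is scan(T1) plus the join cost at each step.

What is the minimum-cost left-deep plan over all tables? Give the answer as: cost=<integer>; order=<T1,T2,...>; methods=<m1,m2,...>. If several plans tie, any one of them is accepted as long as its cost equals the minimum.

cost=4530; order=C,A,B; methods=nl_idx,hash

Selinger DP (subsets sized 1..n):
  {A}: scan cost=250, card=250
  {C}: scan cost=150, card=150
  {B}: scan cost=120, card=120
  {AC}: card=750; try (A,nl_idx)→2100, (C,hash)→2900, (C,nl_idx)→3000, (A,merge)→3750, (C,merge)→3850, (A,hash)→4300 …(+2); best=2100 via (A,nl_idx)
  {AB}: card=3000; try (B,hash)→2180, (A,merge)→3330, (B,merge)→3460, (A,nl_idx)→4080, (A,hash)→4240, (B,nl_idx)→5000 …(+2); best=2180 via (B,hash)
  {ABC}: card=9000; try (B,hash)→4530, (C,hash)→7580, (B,merge)→11310, (B,nl_idx)→16350, (C,nl_idx)→35180, (C,merge)→42530 …(+2); best=4530 via (B,hash)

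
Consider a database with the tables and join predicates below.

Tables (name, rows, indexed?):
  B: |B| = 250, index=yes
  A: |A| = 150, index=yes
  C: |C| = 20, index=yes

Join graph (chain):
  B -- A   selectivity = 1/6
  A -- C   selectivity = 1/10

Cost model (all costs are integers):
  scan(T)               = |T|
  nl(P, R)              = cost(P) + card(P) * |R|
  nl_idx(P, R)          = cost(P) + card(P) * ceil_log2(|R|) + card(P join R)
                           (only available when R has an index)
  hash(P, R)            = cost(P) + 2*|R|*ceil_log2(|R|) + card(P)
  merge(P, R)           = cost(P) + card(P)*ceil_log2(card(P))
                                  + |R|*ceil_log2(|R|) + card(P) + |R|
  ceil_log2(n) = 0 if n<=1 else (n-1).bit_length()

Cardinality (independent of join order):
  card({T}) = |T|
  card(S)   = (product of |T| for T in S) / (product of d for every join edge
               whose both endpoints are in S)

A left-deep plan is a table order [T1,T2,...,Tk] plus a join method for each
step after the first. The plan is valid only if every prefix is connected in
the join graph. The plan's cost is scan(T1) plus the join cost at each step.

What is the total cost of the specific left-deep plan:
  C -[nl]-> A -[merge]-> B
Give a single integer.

8270

step 1: scan C: cost=20, card=20
step 2: join A via nl
    card(P join A) = 20*150/(10) = 300
    cost = 20 + 20*150 = 3020
step 3: join B via merge
    card(P join B) = 300*250/(6) = 12500
    cost = 3020 + 300*9 + 250*8 + 300 + 250 = 8270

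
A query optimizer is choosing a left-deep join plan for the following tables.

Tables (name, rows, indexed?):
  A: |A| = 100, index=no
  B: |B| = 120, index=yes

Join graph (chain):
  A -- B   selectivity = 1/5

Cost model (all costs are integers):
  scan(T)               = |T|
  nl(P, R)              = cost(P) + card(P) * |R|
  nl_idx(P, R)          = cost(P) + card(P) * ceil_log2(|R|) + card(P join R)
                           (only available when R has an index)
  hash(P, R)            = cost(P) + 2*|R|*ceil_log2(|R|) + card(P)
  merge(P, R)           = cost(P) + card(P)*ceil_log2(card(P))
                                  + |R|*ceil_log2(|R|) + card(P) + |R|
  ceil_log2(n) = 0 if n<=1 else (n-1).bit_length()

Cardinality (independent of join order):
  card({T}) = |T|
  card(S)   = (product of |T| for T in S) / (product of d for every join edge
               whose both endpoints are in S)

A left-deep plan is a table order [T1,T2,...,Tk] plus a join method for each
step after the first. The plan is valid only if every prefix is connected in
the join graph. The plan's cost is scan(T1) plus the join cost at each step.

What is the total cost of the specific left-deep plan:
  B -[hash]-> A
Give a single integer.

1640

step 1: scan B: cost=120, card=120
step 2: join A via hash
    card(P join A) = 120*100/(5) = 2400
    cost = 120 + 2*100*7 + 120 = 1640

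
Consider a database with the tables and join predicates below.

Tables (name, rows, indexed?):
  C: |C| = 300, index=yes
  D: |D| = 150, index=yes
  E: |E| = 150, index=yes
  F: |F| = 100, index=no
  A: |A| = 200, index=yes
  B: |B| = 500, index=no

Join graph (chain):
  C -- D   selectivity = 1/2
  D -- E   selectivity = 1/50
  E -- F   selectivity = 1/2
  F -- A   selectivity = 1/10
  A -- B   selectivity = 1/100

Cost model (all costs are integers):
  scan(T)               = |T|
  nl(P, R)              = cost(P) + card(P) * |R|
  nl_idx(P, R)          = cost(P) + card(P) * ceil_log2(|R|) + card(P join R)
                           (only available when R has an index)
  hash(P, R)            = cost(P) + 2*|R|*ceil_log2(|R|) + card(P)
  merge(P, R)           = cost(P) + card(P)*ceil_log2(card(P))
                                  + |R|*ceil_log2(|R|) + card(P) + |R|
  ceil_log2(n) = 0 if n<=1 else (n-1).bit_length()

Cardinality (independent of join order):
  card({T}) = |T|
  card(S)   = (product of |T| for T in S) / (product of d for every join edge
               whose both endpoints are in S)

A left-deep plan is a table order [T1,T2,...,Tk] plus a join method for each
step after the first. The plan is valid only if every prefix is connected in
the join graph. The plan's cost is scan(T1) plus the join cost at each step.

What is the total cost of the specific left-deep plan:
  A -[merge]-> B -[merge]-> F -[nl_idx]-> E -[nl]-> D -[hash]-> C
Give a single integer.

step 1: scan A: cost=200, card=200
step 2: join B via merge
    card(P join B) = 200*500/(100) = 1000
    cost = 200 + 200*8 + 500*9 + 200 + 500 = 7000
step 3: join F via merge
    card(P join F) = 1000*100/(10) = 10000
    cost = 7000 + 1000*10 + 100*7 + 1000 + 100 = 18800
step 4: join E via nl_idx
    card(P join E) = 10000*150/(2) = 750000
    cost = 18800 + 10000*8 + 750000 = 848800
step 5: join D via nl
    card(P join D) = 750000*150/(50) = 2250000
    cost = 848800 + 750000*150 = 113348800
step 6: join C via hash
    card(P join C) = 2250000*300/(2) = 337500000
    cost = 113348800 + 2*300*9 + 2250000 = 115604200

115604200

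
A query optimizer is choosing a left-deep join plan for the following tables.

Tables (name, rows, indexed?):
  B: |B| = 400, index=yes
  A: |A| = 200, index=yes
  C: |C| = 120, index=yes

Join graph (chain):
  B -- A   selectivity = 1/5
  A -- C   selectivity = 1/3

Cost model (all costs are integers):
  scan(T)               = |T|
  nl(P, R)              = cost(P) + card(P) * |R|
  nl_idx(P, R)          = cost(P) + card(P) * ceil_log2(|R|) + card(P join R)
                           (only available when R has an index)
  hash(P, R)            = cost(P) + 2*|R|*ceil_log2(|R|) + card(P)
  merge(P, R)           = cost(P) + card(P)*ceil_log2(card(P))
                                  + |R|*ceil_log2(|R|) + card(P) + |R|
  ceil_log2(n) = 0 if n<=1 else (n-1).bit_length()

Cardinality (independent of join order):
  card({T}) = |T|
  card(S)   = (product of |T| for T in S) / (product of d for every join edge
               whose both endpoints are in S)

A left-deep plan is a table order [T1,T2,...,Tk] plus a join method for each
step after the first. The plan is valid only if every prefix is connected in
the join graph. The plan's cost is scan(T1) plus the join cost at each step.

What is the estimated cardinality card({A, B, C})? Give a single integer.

Tables in S: A(200), B(400), C(120)
Edges inside S: B-A(d=5), A-C(d=3)
numerator = 200 * 400 * 120 = 9600000
denominator = 5 * 3 = 15
card(S) = 9600000 / 15 = 640000

640000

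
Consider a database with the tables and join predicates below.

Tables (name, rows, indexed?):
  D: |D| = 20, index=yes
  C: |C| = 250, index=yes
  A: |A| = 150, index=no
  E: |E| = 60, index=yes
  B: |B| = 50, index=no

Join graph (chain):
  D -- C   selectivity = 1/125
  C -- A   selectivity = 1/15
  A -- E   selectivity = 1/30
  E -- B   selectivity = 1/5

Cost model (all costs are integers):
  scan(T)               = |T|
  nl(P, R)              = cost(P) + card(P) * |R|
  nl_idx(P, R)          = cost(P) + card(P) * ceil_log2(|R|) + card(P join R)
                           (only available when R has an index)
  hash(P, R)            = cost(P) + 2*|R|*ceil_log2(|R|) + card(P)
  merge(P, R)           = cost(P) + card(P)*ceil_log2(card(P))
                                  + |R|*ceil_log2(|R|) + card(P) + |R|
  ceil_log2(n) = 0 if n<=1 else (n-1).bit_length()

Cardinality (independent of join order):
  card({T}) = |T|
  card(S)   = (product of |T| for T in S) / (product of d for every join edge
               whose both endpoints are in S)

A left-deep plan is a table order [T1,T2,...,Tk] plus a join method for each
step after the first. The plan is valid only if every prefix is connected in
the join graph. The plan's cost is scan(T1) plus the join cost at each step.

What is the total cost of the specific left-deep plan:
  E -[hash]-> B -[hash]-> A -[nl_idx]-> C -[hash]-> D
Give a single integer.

127920

step 1: scan E: cost=60, card=60
step 2: join B via hash
    card(P join B) = 60*50/(5) = 600
    cost = 60 + 2*50*6 + 60 = 720
step 3: join A via hash
    card(P join A) = 600*150/(30) = 3000
    cost = 720 + 2*150*8 + 600 = 3720
step 4: join C via nl_idx
    card(P join C) = 3000*250/(15) = 50000
    cost = 3720 + 3000*8 + 50000 = 77720
step 5: join D via hash
    card(P join D) = 50000*20/(125) = 8000
    cost = 77720 + 2*20*5 + 50000 = 127920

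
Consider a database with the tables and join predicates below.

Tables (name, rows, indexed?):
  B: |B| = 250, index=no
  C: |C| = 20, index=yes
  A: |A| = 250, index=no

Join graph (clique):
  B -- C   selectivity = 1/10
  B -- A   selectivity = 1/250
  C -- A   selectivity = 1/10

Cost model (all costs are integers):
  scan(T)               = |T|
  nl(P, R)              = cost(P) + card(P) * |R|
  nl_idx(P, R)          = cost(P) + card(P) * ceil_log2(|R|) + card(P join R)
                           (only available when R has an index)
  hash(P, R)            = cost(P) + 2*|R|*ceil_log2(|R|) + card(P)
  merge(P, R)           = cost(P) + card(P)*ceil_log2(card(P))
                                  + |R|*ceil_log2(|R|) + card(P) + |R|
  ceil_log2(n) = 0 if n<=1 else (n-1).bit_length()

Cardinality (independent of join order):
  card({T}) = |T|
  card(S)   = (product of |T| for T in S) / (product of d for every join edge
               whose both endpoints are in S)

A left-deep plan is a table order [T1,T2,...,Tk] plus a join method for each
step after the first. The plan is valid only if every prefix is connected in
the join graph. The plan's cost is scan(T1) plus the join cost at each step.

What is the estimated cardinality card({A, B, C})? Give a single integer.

50

Tables in S: A(250), B(250), C(20)
Edges inside S: B-C(d=10), B-A(d=250), C-A(d=10)
numerator = 250 * 250 * 20 = 1250000
denominator = 10 * 250 * 10 = 25000
card(S) = 1250000 / 25000 = 50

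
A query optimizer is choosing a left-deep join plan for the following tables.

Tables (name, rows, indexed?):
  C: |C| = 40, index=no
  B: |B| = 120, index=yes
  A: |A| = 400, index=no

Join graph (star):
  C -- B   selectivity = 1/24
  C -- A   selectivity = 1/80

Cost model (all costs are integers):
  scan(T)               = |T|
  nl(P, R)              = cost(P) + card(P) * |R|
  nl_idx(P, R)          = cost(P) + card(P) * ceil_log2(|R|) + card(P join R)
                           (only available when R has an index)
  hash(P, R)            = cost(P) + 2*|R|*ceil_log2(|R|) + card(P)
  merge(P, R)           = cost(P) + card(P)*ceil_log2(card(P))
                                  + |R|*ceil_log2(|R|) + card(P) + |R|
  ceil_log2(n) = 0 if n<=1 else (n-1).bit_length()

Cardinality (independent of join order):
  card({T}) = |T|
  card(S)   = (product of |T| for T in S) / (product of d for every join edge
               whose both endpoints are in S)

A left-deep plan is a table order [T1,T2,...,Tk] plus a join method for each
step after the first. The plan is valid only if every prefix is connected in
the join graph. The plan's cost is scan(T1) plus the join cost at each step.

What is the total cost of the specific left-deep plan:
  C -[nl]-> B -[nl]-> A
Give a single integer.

step 1: scan C: cost=40, card=40
step 2: join B via nl
    card(P join B) = 40*120/(24) = 200
    cost = 40 + 40*120 = 4840
step 3: join A via nl
    card(P join A) = 200*400/(80) = 1000
    cost = 4840 + 200*400 = 84840

84840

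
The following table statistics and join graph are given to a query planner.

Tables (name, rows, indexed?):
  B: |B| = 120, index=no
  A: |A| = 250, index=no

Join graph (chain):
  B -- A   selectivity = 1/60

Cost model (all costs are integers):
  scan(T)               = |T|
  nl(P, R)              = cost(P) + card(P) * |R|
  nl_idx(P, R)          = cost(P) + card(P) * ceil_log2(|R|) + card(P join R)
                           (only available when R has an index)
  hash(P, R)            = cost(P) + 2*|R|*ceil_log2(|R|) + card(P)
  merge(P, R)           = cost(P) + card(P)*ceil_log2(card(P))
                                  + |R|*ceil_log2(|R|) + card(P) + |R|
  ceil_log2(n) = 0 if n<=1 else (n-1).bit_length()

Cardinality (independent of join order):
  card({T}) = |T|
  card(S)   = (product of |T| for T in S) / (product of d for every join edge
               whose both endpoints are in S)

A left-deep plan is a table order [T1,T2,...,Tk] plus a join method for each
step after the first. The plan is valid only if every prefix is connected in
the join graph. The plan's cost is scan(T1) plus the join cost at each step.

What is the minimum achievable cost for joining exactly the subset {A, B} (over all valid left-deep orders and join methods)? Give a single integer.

Selinger DP over subsets of {A,B}:
  {B}: scan cost=120, card=120
  {A}: scan cost=250, card=250
  {AB}: card=500; try (B,hash)→2180, (A,merge)→3330, (B,merge)→3460, (A,hash)→4240, (A,nl)→30120, (B,nl)→30250; best=2180 via (B,hash)

2180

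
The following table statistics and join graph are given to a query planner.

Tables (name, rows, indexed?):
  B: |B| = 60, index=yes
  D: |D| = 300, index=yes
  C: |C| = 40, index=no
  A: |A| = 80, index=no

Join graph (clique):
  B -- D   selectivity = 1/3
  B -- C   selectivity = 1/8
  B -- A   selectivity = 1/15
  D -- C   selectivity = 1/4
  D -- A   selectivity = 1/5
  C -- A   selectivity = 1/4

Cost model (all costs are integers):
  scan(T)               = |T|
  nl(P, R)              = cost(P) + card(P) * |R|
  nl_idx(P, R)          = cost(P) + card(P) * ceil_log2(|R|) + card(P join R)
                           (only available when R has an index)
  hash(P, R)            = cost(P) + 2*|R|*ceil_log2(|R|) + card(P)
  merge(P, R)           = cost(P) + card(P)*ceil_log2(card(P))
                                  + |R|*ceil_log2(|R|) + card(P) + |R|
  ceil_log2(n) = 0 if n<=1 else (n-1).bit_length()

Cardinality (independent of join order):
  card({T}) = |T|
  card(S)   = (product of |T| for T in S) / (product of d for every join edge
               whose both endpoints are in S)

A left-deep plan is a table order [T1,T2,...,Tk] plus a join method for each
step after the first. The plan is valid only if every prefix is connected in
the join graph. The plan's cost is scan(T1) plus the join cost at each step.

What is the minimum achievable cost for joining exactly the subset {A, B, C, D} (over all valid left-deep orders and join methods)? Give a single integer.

Selinger DP over subsets of {A,B,C,D}:
  {B}: scan cost=60, card=60
  {D}: scan cost=300, card=300
  {C}: scan cost=40, card=40
  {A}: scan cost=80, card=80
  {BD}: card=6000; try (B,hash)→1320, (D,merge)→3480, (B,merge)→3720, (D,hash)→5520, (D,nl_idx)→6600, (B,nl_idx)→8100 …(+2); best=1320 via (B,hash)
  {BC}: card=300; try (B,nl_idx)→580, (C,hash)→600, (B,merge)→740, (C,merge)→760, (B,hash)→800, (B,nl)→2440 …(+1); best=580 via (B,nl_idx)
  {AB}: card=320; try (B,hash)→880, (B,nl_idx)→880, (A,merge)→1120, (B,merge)→1140, (A,hash)→1240, (A,nl)→4860 …(+1); best=880 via (B,hash)
  {CD}: card=3000; try (C,hash)→1080, (D,merge)→3320, (D,nl_idx)→3400, (C,merge)→3580, (D,hash)→5480, (D,nl)→12040 …(+1); best=1080 via (C,hash)
  {AD}: card=4800; try (A,hash)→1720, (D,merge)→3720, (A,merge)→3940, (D,hash)→5560, (D,nl_idx)→5600, (D,nl)→24080 …(+1); best=1720 via (A,hash)
  {AC}: card=800; try (C,hash)→640, (A,merge)→960, (C,merge)→1000, (A,hash)→1200, (A,nl)→3240, (C,nl)→3280; best=640 via (C,hash)
  {BCD}: card=7500; try (B,hash)→4800, (D,hash)→6280, (D,merge)→6580, (C,hash)→7800, (D,nl_idx)→10780, (B,nl_idx)→26580 …(+5); best=4800 via (B,hash)
  {ABD}: card=6400; try (D,hash)→6600, (D,merge)→7080, (B,hash)→7240, (A,hash)→8440, (D,nl_idx)→10160, (B,nl_idx)→36920 …(+5); best=6600 via (D,hash)
  {ABC}: card=400; try (C,hash)→1680, (A,hash)→2000, (B,hash)→2160, (A,merge)→4220, (C,merge)→4360, (B,nl_idx)→5840 …(+4); best=1680 via (C,hash)
  {ACD}: card=12000; try (A,hash)→5200, (D,hash)→6840, (C,hash)→7000, (D,merge)→12440, (D,nl_idx)→19840, (A,merge)→40720 …(+4); best=5200 via (A,hash)
  {ABCD}: card=2000; try (D,nl_idx)→7280, (D,hash)→7480, (D,merge)→8680, (A,hash)→13420, (C,hash)→13480, (B,hash)→17920 …(+8); best=7280 via (D,nl_idx)

7280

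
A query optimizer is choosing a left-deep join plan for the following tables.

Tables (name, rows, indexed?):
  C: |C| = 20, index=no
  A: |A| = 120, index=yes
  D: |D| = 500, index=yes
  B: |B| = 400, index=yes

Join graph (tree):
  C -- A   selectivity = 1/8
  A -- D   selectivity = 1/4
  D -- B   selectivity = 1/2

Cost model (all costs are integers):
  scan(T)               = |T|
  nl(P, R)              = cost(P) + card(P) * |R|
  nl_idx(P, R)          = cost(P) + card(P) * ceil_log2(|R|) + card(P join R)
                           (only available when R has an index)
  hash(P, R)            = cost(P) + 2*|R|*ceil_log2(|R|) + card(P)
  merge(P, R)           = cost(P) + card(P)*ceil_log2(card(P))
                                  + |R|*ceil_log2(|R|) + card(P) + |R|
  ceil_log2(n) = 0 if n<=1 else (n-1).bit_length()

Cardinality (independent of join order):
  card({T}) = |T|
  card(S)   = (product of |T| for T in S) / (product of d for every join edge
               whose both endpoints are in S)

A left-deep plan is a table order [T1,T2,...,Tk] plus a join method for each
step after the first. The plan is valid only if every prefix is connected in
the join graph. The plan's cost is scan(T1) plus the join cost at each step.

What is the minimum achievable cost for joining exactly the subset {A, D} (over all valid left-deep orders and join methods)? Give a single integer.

Selinger DP over subsets of {A,D}:
  {A}: scan cost=120, card=120
  {D}: scan cost=500, card=500
  {AD}: card=15000; try (A,hash)→2680, (D,merge)→6080, (A,merge)→6460, (D,hash)→9240, (D,nl_idx)→16200, (A,nl_idx)→19000 …(+2); best=2680 via (A,hash)

2680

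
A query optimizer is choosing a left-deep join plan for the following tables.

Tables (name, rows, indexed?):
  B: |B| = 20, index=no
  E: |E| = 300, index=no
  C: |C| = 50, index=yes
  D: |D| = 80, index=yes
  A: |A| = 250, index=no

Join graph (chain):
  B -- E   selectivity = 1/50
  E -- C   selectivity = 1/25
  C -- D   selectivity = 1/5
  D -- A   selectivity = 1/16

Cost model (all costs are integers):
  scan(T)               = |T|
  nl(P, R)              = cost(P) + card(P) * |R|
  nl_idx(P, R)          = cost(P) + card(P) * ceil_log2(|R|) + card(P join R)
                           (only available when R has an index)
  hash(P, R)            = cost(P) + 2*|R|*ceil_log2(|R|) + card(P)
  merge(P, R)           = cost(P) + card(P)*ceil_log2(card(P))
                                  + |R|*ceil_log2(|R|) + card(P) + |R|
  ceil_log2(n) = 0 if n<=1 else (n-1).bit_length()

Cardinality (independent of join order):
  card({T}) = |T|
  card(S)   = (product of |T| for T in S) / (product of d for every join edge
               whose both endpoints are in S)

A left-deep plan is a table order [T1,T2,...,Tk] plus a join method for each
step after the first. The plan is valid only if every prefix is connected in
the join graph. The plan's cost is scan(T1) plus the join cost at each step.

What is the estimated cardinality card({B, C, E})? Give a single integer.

240

Tables in S: B(20), C(50), E(300)
Edges inside S: B-E(d=50), E-C(d=25)
numerator = 20 * 50 * 300 = 300000
denominator = 50 * 25 = 1250
card(S) = 300000 / 1250 = 240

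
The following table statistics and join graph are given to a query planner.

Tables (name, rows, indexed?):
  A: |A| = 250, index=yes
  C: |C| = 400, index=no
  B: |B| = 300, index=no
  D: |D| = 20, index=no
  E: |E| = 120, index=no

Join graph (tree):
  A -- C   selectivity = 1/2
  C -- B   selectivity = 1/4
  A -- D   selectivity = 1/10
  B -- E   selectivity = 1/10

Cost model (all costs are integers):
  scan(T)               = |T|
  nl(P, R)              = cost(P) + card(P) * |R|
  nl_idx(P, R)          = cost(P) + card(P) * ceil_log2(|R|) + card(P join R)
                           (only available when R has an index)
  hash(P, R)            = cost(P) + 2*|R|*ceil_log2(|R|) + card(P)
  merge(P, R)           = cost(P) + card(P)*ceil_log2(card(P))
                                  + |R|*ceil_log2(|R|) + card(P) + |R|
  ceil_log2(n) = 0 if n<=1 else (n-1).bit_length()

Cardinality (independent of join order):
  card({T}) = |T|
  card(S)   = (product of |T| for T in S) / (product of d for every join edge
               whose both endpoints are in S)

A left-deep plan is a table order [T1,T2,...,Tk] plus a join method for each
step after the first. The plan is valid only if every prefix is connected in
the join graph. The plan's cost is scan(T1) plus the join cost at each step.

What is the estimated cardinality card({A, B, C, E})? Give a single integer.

Tables in S: A(250), B(300), C(400), E(120)
Edges inside S: A-C(d=2), C-B(d=4), B-E(d=10)
numerator = 250 * 300 * 400 * 120 = 3600000000
denominator = 2 * 4 * 10 = 80
card(S) = 3600000000 / 80 = 45000000

45000000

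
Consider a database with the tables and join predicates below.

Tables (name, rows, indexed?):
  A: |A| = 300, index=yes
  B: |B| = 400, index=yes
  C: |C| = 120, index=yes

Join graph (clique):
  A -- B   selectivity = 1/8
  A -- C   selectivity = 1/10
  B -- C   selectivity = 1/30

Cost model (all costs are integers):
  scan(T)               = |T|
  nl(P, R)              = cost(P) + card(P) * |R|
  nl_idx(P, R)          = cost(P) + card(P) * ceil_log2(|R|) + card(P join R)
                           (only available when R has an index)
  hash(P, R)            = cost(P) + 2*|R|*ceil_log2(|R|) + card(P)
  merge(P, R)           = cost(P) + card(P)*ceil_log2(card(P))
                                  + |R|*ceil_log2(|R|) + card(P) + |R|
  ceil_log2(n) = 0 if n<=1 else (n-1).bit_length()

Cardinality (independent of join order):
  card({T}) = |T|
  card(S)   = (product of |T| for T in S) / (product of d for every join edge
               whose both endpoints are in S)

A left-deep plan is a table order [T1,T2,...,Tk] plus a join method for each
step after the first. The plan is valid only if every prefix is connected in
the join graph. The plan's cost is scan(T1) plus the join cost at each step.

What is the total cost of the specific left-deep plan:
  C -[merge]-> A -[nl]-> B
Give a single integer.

1444080

step 1: scan C: cost=120, card=120
step 2: join A via merge
    card(P join A) = 120*300/(10) = 3600
    cost = 120 + 120*7 + 300*9 + 120 + 300 = 4080
step 3: join B via nl
    card(P join B) = 3600*400/(8*30) = 6000
    cost = 4080 + 3600*400 = 1444080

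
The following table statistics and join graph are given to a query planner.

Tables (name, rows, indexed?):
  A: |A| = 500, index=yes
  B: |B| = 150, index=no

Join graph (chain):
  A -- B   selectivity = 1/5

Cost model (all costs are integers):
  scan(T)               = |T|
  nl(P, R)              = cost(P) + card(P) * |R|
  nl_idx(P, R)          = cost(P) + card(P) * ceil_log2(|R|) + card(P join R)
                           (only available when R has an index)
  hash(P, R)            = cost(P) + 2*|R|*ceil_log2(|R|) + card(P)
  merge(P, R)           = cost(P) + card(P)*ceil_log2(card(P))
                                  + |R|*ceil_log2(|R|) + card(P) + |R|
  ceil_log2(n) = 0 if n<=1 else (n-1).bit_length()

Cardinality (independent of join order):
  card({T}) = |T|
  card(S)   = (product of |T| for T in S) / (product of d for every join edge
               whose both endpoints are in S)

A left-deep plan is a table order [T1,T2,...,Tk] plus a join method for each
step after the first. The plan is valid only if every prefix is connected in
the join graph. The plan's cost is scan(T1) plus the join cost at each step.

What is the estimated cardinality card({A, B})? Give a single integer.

Tables in S: A(500), B(150)
Edges inside S: A-B(d=5)
numerator = 500 * 150 = 75000
denominator = 5 = 5
card(S) = 75000 / 5 = 15000

15000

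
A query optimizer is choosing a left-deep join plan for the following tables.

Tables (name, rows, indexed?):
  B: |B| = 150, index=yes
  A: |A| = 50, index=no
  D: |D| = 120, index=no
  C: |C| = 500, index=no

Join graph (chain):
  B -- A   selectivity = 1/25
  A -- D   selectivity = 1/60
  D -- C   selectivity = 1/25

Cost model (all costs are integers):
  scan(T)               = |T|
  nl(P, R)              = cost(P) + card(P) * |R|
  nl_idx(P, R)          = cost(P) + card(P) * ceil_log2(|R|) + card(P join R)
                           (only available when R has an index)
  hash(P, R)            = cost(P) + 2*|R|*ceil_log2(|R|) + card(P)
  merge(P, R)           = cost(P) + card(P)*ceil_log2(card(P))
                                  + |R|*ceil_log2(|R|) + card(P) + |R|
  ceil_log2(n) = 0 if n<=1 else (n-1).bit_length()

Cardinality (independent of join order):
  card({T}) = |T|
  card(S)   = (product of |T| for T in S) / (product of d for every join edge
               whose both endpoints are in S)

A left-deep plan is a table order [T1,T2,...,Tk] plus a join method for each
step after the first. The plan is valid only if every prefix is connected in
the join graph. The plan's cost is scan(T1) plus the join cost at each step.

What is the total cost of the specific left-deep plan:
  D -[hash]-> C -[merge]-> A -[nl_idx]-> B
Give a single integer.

step 1: scan D: cost=120, card=120
step 2: join C via hash
    card(P join C) = 120*500/(25) = 2400
    cost = 120 + 2*500*9 + 120 = 9240
step 3: join A via merge
    card(P join A) = 2400*50/(60) = 2000
    cost = 9240 + 2400*12 + 50*6 + 2400 + 50 = 40790
step 4: join B via nl_idx
    card(P join B) = 2000*150/(25) = 12000
    cost = 40790 + 2000*8 + 12000 = 68790

68790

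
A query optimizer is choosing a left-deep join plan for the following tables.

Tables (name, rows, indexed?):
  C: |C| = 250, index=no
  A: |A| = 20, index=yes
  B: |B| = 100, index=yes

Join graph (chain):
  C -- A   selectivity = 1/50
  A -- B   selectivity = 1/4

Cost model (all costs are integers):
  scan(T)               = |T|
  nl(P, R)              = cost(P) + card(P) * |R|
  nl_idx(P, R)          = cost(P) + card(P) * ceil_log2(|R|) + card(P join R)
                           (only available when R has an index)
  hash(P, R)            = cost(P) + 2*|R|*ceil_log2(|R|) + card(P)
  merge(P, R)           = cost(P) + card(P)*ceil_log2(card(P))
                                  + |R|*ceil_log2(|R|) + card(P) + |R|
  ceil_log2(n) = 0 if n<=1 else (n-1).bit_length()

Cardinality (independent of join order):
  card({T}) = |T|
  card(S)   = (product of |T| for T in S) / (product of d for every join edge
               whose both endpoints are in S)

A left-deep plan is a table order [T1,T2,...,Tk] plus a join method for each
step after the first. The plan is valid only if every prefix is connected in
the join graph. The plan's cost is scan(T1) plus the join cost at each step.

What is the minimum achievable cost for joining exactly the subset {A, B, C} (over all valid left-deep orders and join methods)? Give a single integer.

Selinger DP over subsets of {A,B,C}:
  {C}: scan cost=250, card=250
  {A}: scan cost=20, card=20
  {B}: scan cost=100, card=100
  {AC}: card=100; try (A,hash)→700, (A,nl_idx)→1600, (C,merge)→2390, (A,merge)→2620, (C,hash)→4040, (C,nl)→5020 …(+1); best=700 via (A,hash)
  {AB}: card=500; try (A,hash)→400, (B,nl_idx)→660, (B,merge)→940, (A,merge)→1020, (A,nl_idx)→1100, (B,hash)→1440 …(+2); best=400 via (A,hash)
  {ABC}: card=2500; try (B,hash)→2200, (B,merge)→2300, (B,nl_idx)→3900, (C,hash)→4900, (C,merge)→7650, (B,nl)→10700 …(+1); best=2200 via (B,hash)

2200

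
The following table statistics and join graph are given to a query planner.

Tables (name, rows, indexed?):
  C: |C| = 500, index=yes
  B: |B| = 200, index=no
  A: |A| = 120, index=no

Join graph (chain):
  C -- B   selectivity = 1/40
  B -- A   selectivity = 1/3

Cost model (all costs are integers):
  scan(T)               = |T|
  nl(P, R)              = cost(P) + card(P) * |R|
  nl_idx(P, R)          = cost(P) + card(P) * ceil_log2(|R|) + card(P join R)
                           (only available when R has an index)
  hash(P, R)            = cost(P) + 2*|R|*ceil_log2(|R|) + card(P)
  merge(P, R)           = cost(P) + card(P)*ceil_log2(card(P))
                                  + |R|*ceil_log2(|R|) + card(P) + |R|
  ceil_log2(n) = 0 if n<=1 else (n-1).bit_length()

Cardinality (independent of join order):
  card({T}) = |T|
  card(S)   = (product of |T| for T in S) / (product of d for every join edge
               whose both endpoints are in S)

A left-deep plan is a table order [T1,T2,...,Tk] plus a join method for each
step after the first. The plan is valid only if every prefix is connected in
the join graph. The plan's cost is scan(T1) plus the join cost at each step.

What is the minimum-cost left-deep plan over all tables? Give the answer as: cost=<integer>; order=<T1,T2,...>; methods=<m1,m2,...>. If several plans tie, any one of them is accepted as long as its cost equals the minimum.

cost=8380; order=C,B,A; methods=hash,hash

Selinger DP (subsets sized 1..n):
  {C}: scan cost=500, card=500
  {B}: scan cost=200, card=200
  {A}: scan cost=120, card=120
  {BC}: card=2500; try (B,hash)→4200, (C,nl_idx)→4500, (C,merge)→7000, (B,merge)→7300, (C,hash)→9400, (C,nl)→100200 …(+1); best=4200 via (B,hash)
  {AB}: card=8000; try (A,hash)→2080, (B,merge)→2880, (A,merge)→2960, (B,hash)→3440, (B,nl)→24120, (A,nl)→24200; best=2080 via (A,hash)
  {ABC}: card=100000; try (A,hash)→8380, (C,hash)→19080, (A,merge)→37660, (C,merge)→119080, (C,nl_idx)→174080, (A,nl)→304200 …(+1); best=8380 via (A,hash)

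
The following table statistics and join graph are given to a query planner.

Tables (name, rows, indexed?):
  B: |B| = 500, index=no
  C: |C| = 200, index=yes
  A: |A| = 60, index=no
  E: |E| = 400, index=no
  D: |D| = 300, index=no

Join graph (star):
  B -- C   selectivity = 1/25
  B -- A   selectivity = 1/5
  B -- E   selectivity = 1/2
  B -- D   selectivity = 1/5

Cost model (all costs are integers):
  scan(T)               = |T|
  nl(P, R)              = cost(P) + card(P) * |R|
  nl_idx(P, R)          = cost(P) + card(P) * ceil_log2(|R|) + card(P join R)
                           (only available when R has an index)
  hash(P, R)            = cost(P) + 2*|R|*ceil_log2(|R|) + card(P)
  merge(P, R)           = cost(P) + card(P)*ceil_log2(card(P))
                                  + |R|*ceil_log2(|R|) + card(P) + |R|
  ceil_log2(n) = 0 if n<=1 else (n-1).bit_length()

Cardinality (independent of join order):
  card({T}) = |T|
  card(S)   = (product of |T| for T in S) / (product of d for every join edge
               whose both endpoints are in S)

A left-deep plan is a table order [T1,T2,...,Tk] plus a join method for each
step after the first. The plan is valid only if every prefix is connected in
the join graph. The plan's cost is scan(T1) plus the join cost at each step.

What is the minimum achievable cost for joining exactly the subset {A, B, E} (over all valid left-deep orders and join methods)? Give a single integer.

14920

Selinger DP over subsets of {A,B,E}:
  {B}: scan cost=500, card=500
  {A}: scan cost=60, card=60
  {E}: scan cost=400, card=400
  {AB}: card=6000; try (A,hash)→1720, (B,merge)→5480, (A,merge)→5920, (B,hash)→9120, (B,nl)→30060, (A,nl)→30500; best=1720 via (A,hash)
  {BE}: card=100000; try (E,hash)→8200, (B,merge)→9400, (E,merge)→9500, (B,hash)→9800, (B,nl)→200400, (E,nl)→200500; best=8200 via (E,hash)
  {ABE}: card=1200000; try (E,hash)→14920, (E,merge)→89720, (A,hash)→108920, (A,merge)→1808620, (E,nl)→2401720, (A,nl)→6008200; best=14920 via (E,hash)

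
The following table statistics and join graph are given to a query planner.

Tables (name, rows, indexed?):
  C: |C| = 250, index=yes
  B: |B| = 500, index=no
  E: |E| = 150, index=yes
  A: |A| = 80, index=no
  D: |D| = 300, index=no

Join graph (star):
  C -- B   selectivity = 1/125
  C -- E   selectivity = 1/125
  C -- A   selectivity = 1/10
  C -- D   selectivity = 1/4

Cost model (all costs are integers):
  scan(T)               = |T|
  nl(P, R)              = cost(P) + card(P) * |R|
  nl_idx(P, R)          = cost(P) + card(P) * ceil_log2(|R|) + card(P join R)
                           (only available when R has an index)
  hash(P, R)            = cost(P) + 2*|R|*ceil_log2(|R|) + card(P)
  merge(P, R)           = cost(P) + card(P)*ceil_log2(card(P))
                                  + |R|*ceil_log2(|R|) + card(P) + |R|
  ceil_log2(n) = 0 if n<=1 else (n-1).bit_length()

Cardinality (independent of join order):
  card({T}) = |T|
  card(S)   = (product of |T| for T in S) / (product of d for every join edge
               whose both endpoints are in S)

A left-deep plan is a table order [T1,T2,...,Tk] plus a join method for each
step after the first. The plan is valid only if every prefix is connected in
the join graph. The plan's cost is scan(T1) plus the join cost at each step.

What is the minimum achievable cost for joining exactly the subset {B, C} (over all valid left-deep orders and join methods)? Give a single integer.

Selinger DP over subsets of {B,C}:
  {C}: scan cost=250, card=250
  {B}: scan cost=500, card=500
  {BC}: card=1000; try (C,hash)→5000, (C,nl_idx)→5500, (B,merge)→7500, (C,merge)→7750, (B,hash)→9500, (B,nl)→125250 …(+1); best=5000 via (C,hash)

5000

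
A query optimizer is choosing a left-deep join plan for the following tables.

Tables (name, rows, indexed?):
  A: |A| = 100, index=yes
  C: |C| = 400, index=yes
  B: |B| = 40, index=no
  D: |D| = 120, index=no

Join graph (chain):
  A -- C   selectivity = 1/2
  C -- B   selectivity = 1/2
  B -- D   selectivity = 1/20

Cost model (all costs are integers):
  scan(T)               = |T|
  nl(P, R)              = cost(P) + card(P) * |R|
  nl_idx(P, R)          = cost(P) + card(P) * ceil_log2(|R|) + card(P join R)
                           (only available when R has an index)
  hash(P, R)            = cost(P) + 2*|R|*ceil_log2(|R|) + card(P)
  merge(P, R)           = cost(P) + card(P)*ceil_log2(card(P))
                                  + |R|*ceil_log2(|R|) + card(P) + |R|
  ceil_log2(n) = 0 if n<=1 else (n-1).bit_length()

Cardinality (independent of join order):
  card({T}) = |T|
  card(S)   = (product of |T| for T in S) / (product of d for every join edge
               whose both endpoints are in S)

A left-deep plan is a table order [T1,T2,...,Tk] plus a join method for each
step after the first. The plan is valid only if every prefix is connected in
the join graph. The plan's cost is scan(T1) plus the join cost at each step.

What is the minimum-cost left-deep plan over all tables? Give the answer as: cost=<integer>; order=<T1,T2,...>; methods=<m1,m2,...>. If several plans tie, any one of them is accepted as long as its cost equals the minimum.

Selinger DP (subsets sized 1..n):
  {A}: scan cost=100, card=100
  {C}: scan cost=400, card=400
  {B}: scan cost=40, card=40
  {D}: scan cost=120, card=120
  {AC}: card=20000; try (A,hash)→2200, (C,merge)→4900, (A,merge)→5200, (C,hash)→7400, (C,nl_idx)→21000, (A,nl_idx)→23200 …(+2); best=2200 via (A,hash)
  {BC}: card=8000; try (B,hash)→1280, (C,merge)→4320, (B,merge)→4680, (C,hash)→7280, (C,nl_idx)→8400, (C,nl)→16040 …(+1); best=1280 via (B,hash)
  {BD}: card=240; try (B,hash)→720, (D,merge)→1280, (B,merge)→1360, (D,hash)→1760, (D,nl)→4840, (B,nl)→4920; best=720 via (B,hash)
  {ABC}: card=400000; try (A,hash)→10680, (B,hash)→22680, (A,merge)→114080, (B,merge)→322480, (A,nl_idx)→457280, (A,nl)→801280 …(+1); best=10680 via (A,hash)
  {BCD}: card=48000; try (C,merge)→6880, (C,hash)→8160, (D,hash)→10960, (C,nl_idx)→50880, (C,nl)→96720, (D,merge)→114240 …(+1); best=6880 via (C,merge)
  {ABCD}: card=2400000; try (A,hash)→56280, (D,hash)→412360, (A,merge)→823680, (A,nl_idx)→2742880, (A,nl)→4806880, (D,merge)→8011640 …(+1); best=56280 via (A,hash)

cost=56280; order=D,B,C,A; methods=hash,merge,hash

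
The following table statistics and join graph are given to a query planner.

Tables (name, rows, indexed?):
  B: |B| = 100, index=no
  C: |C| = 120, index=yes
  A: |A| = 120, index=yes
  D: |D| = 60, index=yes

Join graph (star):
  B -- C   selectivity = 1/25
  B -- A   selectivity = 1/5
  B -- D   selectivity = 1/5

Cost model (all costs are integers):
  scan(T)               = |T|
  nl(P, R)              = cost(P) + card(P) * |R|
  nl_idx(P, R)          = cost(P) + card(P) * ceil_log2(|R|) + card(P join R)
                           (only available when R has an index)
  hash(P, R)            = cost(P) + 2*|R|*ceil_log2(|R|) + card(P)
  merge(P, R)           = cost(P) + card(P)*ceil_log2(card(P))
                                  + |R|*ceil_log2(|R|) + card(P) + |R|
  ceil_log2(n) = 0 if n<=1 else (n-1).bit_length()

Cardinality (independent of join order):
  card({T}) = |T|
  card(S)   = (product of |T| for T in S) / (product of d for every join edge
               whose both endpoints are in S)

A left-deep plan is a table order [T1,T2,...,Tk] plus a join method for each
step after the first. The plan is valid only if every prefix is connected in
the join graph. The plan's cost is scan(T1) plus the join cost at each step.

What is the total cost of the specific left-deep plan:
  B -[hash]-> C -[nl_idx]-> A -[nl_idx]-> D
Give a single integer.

step 1: scan B: cost=100, card=100
step 2: join C via hash
    card(P join C) = 100*120/(25) = 480
    cost = 100 + 2*120*7 + 100 = 1880
step 3: join A via nl_idx
    card(P join A) = 480*120/(5) = 11520
    cost = 1880 + 480*7 + 11520 = 16760
step 4: join D via nl_idx
    card(P join D) = 11520*60/(5) = 138240
    cost = 16760 + 11520*6 + 138240 = 224120

224120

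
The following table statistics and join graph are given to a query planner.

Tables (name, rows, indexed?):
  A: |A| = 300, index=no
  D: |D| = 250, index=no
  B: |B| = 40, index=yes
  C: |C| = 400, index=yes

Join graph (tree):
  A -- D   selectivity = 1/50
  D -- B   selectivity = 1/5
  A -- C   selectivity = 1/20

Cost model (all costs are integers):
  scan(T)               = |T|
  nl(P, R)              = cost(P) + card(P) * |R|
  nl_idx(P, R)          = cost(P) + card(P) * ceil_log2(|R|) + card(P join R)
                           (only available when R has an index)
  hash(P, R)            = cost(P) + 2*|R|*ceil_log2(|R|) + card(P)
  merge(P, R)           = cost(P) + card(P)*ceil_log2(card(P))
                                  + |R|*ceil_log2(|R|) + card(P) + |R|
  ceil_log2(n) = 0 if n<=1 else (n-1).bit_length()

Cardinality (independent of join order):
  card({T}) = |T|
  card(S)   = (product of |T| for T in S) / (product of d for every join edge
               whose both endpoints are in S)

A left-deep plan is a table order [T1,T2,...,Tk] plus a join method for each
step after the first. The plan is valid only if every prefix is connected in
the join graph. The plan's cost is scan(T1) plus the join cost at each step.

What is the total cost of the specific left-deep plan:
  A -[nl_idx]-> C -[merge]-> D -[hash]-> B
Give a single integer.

125730

step 1: scan A: cost=300, card=300
step 2: join C via nl_idx
    card(P join C) = 300*400/(20) = 6000
    cost = 300 + 300*9 + 6000 = 9000
step 3: join D via merge
    card(P join D) = 6000*250/(50) = 30000
    cost = 9000 + 6000*13 + 250*8 + 6000 + 250 = 95250
step 4: join B via hash
    card(P join B) = 30000*40/(5) = 240000
    cost = 95250 + 2*40*6 + 30000 = 125730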